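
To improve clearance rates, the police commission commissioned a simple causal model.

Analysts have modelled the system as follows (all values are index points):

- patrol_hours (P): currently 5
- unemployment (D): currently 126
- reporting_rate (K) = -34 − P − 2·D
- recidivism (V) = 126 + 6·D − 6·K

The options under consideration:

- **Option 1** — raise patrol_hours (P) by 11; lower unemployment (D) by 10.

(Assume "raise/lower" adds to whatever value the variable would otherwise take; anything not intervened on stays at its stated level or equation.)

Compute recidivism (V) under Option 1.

Option 1 (P + 11, D − 10):
  P = 5 + 11 = 16
  D = 126 − 10 = 116
  K = -34 − 16 − 2·116 = -282
  V = 126 + 6·116 − 6·(-282) = 2514

2514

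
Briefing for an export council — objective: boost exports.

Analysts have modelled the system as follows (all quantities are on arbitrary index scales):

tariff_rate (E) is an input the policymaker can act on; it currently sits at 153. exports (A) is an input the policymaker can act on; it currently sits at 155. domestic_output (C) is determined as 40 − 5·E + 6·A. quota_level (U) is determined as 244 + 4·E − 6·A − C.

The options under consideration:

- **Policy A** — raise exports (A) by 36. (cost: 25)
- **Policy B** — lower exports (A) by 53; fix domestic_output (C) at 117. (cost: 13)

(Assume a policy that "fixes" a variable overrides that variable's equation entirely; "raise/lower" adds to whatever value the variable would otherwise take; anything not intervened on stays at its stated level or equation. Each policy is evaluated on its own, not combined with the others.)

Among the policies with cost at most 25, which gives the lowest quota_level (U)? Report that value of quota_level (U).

-711

Policy A (A + 36):
  E = 153
  A = 155 + 36 = 191
  C = 40 − 5·153 + 6·191 = 421
  U = 244 + 4·153 − 6·191 − 421 = -711
Policy B (A − 53, C := 117):
  E = 153
  A = 155 − 53 = 102
  C = 117
  U = 244 + 4·153 − 6·102 − 117 = 127
Comparing — Policy A: U=-711, Policy B: U=127. Lowest is -711 (Policy A).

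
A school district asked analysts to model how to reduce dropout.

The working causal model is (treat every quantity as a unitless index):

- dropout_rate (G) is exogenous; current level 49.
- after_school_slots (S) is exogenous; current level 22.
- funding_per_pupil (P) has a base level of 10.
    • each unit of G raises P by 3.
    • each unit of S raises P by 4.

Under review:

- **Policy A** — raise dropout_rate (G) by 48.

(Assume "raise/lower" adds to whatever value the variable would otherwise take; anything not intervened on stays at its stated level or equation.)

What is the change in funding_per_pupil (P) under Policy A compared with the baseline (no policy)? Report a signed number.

Baseline:
  G = 49
  S = 22
  P = 10 + 3·49 + 4·22 = 245
Policy A (G + 48):
  G = 49 + 48 = 97
  S = 22
  P = 10 + 3·97 + 4·22 = 389
Change in P: 389 − 245 = 144

144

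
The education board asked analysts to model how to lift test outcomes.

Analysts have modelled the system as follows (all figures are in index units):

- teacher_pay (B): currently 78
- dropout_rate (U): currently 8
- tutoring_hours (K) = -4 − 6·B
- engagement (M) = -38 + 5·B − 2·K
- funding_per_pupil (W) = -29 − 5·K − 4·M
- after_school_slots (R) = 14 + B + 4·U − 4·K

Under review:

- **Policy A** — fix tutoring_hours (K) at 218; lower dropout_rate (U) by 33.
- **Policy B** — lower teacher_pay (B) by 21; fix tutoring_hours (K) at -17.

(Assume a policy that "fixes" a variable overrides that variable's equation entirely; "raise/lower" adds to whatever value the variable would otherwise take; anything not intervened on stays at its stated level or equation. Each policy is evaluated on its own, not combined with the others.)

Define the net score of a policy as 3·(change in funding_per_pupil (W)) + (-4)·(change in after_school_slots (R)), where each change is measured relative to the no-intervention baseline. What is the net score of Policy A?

Baseline:
  B = 78
  U = 8
  K = -4 − 6·78 = -472
  M = -38 + 5·78 − 2·(-472) = 1296
  W = -29 − 5·(-472) − 4·1296 = -2853
  R = 14 + 78 + 4·8 − 4·(-472) = 2012
Policy A (K := 218, U − 33):
  B = 78
  U = 8 − 33 = -25
  K = 218
  M = -38 + 5·78 − 2·218 = -84
  W = -29 − 5·218 − 4·(-84) = -783
  R = 14 + 78 + 4·(-25) − 4·218 = -880
ΔW = -783 − (-2853) = 2070; ΔR = -880 − 2012 = -2892
Score = 3·2070 + (-4)·(-2892) = 17778

17778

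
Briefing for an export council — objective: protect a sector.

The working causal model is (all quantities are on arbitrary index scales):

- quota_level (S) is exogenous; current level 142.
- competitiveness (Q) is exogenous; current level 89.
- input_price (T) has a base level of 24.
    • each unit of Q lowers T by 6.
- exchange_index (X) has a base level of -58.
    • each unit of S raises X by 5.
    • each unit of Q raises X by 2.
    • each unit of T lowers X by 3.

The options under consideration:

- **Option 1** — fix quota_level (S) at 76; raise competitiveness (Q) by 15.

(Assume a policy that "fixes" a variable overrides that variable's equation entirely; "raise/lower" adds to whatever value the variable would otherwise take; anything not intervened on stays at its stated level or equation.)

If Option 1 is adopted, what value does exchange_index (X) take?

2330

Option 1 (S := 76, Q + 15):
  S = 76
  Q = 89 + 15 = 104
  T = 24 − 6·104 = -600
  X = -58 + 5·76 + 2·104 − 3·(-600) = 2330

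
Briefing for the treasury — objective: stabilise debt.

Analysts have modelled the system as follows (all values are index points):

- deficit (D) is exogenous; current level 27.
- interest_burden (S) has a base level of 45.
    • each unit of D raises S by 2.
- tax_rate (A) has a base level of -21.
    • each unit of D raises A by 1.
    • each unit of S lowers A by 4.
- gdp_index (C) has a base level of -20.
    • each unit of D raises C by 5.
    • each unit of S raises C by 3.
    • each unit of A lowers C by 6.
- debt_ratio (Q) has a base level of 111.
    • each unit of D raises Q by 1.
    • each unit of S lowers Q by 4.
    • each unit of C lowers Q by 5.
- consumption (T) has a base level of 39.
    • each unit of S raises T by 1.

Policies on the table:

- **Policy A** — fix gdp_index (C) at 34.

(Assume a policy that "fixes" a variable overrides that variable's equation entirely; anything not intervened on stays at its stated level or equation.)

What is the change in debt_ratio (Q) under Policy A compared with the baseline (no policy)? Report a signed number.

13590

Baseline:
  D = 27
  S = 45 + 2·27 = 99
  A = -21 + 27 − 4·99 = -390
  C = -20 + 5·27 + 3·99 − 6·(-390) = 2752
  Q = 111 + 27 − 4·99 − 5·2752 = -14018
Policy A (C := 34):
  D = 27
  S = 45 + 2·27 = 99
  A = -21 + 27 − 4·99 = -390
  C = 34
  Q = 111 + 27 − 4·99 − 5·34 = -428
Change in Q: -428 − (-14018) = 13590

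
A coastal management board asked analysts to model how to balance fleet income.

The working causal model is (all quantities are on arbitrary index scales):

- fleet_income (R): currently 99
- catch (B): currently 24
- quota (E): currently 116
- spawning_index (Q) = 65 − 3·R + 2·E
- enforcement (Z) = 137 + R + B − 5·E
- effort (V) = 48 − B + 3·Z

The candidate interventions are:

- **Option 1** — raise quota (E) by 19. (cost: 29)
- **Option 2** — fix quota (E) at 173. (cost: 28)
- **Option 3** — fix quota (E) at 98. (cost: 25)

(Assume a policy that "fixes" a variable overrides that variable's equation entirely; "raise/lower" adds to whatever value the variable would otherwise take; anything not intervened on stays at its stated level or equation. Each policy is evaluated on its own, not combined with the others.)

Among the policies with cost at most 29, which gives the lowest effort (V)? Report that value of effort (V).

-1791

Option 1 (E + 19):
  R = 99
  B = 24
  E = 116 + 19 = 135
  Z = 137 + 99 + 24 − 5·135 = -415
  V = 48 − 24 + 3·(-415) = -1221
Option 2 (E := 173):
  R = 99
  B = 24
  E = 173
  Z = 137 + 99 + 24 − 5·173 = -605
  V = 48 − 24 + 3·(-605) = -1791
Option 3 (E := 98):
  R = 99
  B = 24
  E = 98
  Z = 137 + 99 + 24 − 5·98 = -230
  V = 48 − 24 + 3·(-230) = -666
Comparing — Option 1: V=-1221, Option 2: V=-1791, Option 3: V=-666. Lowest is -1791 (Option 2).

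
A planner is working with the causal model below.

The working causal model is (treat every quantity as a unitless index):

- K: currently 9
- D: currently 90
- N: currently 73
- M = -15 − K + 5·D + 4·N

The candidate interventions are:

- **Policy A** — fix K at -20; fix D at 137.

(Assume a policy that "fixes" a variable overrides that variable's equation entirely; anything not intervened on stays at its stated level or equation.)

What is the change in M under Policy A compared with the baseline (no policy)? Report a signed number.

Baseline:
  K = 9
  D = 90
  N = 73
  M = -15 − 9 + 5·90 + 4·73 = 718
Policy A (K := -20, D := 137):
  K = -20
  D = 137
  N = 73
  M = -15 − (-20) + 5·137 + 4·73 = 982
Change in M: 982 − 718 = 264

264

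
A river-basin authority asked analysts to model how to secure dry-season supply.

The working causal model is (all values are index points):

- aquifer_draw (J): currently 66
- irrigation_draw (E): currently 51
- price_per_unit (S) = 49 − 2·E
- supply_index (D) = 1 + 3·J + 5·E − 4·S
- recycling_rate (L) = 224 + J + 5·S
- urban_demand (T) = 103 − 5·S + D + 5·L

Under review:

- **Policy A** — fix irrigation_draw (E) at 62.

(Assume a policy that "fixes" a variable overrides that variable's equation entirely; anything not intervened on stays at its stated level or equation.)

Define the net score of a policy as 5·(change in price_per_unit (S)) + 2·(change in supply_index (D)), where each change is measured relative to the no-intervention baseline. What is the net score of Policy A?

176

Baseline:
  J = 66
  E = 51
  S = 49 − 2·51 = -53
  D = 1 + 3·66 + 5·51 − 4·(-53) = 666
Policy A (E := 62):
  J = 66
  E = 62
  S = 49 − 2·62 = -75
  D = 1 + 3·66 + 5·62 − 4·(-75) = 809
ΔS = -75 − (-53) = -22; ΔD = 809 − 666 = 143
Score = 5·(-22) + 2·143 = 176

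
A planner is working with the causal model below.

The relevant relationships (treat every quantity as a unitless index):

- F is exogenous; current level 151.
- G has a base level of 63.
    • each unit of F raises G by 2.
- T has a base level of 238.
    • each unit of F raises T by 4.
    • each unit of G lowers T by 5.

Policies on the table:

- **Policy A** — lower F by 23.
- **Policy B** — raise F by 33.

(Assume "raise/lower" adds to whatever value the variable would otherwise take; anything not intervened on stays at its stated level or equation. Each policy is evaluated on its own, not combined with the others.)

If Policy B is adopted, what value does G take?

Policy B (F + 33):
  F = 151 + 33 = 184
  G = 63 + 2·184 = 431

431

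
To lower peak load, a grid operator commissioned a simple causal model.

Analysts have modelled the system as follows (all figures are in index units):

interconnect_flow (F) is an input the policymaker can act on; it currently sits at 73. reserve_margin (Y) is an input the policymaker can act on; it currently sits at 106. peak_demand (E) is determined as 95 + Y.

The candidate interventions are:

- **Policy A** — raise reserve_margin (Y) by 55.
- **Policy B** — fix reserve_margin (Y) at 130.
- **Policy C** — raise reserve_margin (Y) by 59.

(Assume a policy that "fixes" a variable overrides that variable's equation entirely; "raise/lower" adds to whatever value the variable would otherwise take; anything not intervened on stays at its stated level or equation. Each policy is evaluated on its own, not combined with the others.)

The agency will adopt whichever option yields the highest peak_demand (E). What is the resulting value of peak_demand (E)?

Policy A (Y + 55):
  Y = 106 + 55 = 161
  E = 95 + 161 = 256
Policy B (Y := 130):
  Y = 130
  E = 95 + 130 = 225
Policy C (Y + 59):
  Y = 106 + 59 = 165
  E = 95 + 165 = 260
Comparing — Policy A: E=256, Policy B: E=225, Policy C: E=260. Highest is 260 (Policy C).

260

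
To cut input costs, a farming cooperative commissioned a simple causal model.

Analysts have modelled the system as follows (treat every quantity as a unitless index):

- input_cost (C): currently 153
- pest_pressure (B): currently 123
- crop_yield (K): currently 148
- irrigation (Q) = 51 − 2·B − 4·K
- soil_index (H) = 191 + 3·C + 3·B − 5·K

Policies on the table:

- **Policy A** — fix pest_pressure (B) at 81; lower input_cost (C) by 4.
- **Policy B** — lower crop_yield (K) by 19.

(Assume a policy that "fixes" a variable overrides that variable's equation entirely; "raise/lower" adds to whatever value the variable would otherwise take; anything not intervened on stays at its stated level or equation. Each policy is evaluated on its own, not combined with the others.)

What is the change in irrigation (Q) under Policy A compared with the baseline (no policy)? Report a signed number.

84

Baseline:
  B = 123
  K = 148
  Q = 51 − 2·123 − 4·148 = -787
Policy A (B := 81, C − 4):
  B = 81
  K = 148
  Q = 51 − 2·81 − 4·148 = -703
Change in Q: -703 − (-787) = 84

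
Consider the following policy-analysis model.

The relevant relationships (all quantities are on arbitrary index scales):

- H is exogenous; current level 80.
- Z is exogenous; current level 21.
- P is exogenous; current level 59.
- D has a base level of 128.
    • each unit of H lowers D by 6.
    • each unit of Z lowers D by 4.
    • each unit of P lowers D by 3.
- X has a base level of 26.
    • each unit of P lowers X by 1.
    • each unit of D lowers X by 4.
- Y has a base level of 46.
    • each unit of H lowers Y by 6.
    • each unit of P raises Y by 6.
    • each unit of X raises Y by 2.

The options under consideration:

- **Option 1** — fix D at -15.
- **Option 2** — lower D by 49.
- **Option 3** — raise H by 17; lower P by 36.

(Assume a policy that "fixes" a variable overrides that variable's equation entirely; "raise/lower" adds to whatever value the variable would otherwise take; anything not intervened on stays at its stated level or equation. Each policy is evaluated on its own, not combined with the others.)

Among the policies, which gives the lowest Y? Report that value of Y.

Option 1 (D := -15):
  H = 80
  Z = 21
  P = 59
  D = -15
  X = 26 − 59 − 4·(-15) = 27
  Y = 46 − 6·80 + 6·59 + 2·27 = -26
Option 2 (D − 49):
  H = 80
  Z = 21
  P = 59
  D = 128 − 6·80 − 4·21 − 3·59 (−49 from intervention) = -662
  X = 26 − 59 − 4·(-662) = 2615
  Y = 46 − 6·80 + 6·59 + 2·2615 = 5150
Option 3 (H + 17, P − 36):
  H = 80 + 17 = 97
  Z = 21
  P = 59 − 36 = 23
  D = 128 − 6·97 − 4·21 − 3·23 = -607
  X = 26 − 23 − 4·(-607) = 2431
  Y = 46 − 6·97 + 6·23 + 2·2431 = 4464
Comparing — Option 1: Y=-26, Option 2: Y=5150, Option 3: Y=4464. Lowest is -26 (Option 1).

-26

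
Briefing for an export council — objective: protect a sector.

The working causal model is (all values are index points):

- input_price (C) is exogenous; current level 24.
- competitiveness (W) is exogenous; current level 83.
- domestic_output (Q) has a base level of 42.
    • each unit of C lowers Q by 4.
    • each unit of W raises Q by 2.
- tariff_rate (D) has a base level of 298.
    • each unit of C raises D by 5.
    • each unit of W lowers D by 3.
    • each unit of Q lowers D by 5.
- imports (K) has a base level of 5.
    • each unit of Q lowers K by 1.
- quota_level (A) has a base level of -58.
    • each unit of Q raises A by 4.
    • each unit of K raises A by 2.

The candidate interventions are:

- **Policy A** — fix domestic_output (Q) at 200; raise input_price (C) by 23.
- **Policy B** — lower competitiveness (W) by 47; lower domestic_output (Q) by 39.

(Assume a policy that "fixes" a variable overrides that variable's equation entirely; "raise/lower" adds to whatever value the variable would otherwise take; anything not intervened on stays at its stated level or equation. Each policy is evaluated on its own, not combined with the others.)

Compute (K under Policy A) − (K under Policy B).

Policy A (Q := 200, C + 23):
  C = 24 + 23 = 47
  W = 83
  Q = 200
  K = 5 − 200 = -195
Policy B (W − 47, Q − 39):
  C = 24
  W = 83 − 47 = 36
  Q = 42 − 4·24 + 2·36 (−39 from intervention) = -21
  K = 5 − (-21) = 26
K: -195 − 26 = -221

-221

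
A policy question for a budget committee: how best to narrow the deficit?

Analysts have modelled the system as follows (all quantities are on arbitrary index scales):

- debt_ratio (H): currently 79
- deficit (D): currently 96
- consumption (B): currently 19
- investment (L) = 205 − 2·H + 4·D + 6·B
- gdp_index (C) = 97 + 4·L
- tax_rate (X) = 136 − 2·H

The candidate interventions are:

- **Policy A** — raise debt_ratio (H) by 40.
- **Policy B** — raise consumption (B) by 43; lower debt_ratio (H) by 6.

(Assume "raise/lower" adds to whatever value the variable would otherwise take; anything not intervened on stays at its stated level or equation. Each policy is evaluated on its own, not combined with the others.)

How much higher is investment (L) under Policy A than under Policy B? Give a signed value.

-350

Policy A (H + 40):
  H = 79 + 40 = 119
  D = 96
  B = 19
  L = 205 − 2·119 + 4·96 + 6·19 = 465
Policy B (B + 43, H − 6):
  H = 79 − 6 = 73
  D = 96
  B = 19 + 43 = 62
  L = 205 − 2·73 + 4·96 + 6·62 = 815
L: 465 − 815 = -350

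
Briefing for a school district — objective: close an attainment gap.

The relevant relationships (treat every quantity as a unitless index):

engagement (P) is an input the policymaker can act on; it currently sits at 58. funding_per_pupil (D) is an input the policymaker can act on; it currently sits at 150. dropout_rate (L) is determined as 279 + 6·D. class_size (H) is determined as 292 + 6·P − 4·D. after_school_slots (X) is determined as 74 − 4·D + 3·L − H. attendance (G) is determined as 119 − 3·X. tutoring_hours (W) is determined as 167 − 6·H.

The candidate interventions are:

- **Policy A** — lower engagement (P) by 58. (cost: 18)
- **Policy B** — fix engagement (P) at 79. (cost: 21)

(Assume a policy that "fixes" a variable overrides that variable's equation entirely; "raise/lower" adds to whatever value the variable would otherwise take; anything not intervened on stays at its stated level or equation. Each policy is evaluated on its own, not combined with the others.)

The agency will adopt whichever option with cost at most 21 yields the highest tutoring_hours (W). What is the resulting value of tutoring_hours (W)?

Policy A (P − 58):
  P = 58 − 58 = 0
  D = 150
  H = 292 + 6·0 − 4·150 = -308
  W = 167 − 6·(-308) = 2015
Policy B (P := 79):
  P = 79
  D = 150
  H = 292 + 6·79 − 4·150 = 166
  W = 167 − 6·166 = -829
Comparing — Policy A: W=2015, Policy B: W=-829. Highest is 2015 (Policy A).

2015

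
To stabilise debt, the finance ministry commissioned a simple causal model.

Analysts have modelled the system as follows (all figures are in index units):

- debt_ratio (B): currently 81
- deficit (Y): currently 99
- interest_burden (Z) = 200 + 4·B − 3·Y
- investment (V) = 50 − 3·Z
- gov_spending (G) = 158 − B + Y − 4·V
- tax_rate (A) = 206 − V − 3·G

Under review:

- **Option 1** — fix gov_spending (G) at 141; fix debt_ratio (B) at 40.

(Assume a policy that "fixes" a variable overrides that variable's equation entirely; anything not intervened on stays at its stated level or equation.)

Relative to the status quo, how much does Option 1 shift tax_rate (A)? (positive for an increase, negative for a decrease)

Baseline:
  B = 81
  Y = 99
  Z = 200 + 4·81 − 3·99 = 227
  V = 50 − 3·227 = -631
  G = 158 − 81 + 99 − 4·(-631) = 2700
  A = 206 − (-631) − 3·2700 = -7263
Option 1 (G := 141, B := 40):
  B = 40
  Y = 99
  Z = 200 + 4·40 − 3·99 = 63
  V = 50 − 3·63 = -139
  G = 141
  A = 206 − (-139) − 3·141 = -78
Change in A: -78 − (-7263) = 7185

7185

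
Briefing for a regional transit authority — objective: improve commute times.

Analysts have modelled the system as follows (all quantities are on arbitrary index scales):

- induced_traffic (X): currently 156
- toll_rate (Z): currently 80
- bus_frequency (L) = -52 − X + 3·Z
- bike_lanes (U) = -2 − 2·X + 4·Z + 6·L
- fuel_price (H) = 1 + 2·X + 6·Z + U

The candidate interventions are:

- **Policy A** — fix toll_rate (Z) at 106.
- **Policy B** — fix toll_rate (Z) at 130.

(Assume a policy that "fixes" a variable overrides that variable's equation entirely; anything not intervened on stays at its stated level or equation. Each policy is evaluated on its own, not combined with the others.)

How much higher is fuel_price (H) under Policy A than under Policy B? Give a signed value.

-672

Policy A (Z := 106):
  X = 156
  Z = 106
  L = -52 − 156 + 3·106 = 110
  U = -2 − 2·156 + 4·106 + 6·110 = 770
  H = 1 + 2·156 + 6·106 + 770 = 1719
Policy B (Z := 130):
  X = 156
  Z = 130
  L = -52 − 156 + 3·130 = 182
  U = -2 − 2·156 + 4·130 + 6·182 = 1298
  H = 1 + 2·156 + 6·130 + 1298 = 2391
H: 1719 − 2391 = -672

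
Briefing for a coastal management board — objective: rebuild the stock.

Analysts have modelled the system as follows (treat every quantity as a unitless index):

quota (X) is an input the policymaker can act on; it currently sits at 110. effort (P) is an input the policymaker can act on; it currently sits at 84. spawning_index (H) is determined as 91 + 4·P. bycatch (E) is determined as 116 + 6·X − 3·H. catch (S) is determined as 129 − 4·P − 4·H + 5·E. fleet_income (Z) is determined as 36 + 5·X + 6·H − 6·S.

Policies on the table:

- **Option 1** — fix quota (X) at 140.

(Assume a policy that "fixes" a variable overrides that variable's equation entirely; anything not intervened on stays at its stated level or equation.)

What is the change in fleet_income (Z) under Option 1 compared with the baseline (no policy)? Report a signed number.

-5250

Baseline:
  X = 110
  P = 84
  H = 91 + 4·84 = 427
  E = 116 + 6·110 − 3·427 = -505
  S = 129 − 4·84 − 4·427 + 5·(-505) = -4440
  Z = 36 + 5·110 + 6·427 − 6·(-4440) = 29788
Option 1 (X := 140):
  X = 140
  P = 84
  H = 91 + 4·84 = 427
  E = 116 + 6·140 − 3·427 = -325
  S = 129 − 4·84 − 4·427 + 5·(-325) = -3540
  Z = 36 + 5·140 + 6·427 − 6·(-3540) = 24538
Change in Z: 24538 − 29788 = -5250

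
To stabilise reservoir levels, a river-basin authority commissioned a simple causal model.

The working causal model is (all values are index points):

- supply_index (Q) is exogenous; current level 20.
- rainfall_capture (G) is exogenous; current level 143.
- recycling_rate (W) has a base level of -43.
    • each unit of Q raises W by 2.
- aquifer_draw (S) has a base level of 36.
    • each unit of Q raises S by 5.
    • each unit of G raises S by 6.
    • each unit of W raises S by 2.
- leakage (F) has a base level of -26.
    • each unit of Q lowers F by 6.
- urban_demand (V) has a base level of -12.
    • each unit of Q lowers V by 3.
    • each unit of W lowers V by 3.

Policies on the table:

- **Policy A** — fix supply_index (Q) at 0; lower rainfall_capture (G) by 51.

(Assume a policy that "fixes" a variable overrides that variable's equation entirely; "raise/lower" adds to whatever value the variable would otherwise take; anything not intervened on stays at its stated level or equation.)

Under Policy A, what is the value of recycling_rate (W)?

-43

Policy A (Q := 0, G − 51):
  Q = 0
  W = -43 + 2·0 = -43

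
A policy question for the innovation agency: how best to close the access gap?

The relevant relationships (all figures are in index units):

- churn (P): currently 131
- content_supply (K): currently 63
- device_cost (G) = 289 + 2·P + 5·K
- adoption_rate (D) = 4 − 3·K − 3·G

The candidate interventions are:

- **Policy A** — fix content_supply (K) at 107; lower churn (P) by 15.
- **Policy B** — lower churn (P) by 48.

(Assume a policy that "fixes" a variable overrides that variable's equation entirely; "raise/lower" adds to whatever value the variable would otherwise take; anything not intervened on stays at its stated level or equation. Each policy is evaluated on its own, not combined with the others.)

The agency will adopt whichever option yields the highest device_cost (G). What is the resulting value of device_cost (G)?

Policy A (K := 107, P − 15):
  P = 131 − 15 = 116
  K = 107
  G = 289 + 2·116 + 5·107 = 1056
Policy B (P − 48):
  P = 131 − 48 = 83
  K = 63
  G = 289 + 2·83 + 5·63 = 770
Comparing — Policy A: G=1056, Policy B: G=770. Highest is 1056 (Policy A).

1056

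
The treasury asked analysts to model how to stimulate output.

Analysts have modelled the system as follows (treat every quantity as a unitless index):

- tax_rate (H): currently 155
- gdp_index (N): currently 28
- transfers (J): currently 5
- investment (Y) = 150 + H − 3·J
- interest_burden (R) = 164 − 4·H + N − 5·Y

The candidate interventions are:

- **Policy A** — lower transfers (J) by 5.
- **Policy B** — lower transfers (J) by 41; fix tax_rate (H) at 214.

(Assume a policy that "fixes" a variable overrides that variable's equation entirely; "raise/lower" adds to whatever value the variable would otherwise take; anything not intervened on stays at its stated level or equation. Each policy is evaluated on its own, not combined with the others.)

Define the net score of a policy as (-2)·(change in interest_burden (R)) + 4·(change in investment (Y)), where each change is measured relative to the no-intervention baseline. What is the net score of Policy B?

Baseline:
  H = 155
  N = 28
  J = 5
  Y = 150 + 155 − 3·5 = 290
  R = 164 − 4·155 + 28 − 5·290 = -1878
Policy B (J − 41, H := 214):
  H = 214
  N = 28
  J = 5 − 41 = -36
  Y = 150 + 214 − 3·(-36) = 472
  R = 164 − 4·214 + 28 − 5·472 = -3024
ΔR = -3024 − (-1878) = -1146; ΔY = 472 − 290 = 182
Score = (-2)·(-1146) + 4·182 = 3020

3020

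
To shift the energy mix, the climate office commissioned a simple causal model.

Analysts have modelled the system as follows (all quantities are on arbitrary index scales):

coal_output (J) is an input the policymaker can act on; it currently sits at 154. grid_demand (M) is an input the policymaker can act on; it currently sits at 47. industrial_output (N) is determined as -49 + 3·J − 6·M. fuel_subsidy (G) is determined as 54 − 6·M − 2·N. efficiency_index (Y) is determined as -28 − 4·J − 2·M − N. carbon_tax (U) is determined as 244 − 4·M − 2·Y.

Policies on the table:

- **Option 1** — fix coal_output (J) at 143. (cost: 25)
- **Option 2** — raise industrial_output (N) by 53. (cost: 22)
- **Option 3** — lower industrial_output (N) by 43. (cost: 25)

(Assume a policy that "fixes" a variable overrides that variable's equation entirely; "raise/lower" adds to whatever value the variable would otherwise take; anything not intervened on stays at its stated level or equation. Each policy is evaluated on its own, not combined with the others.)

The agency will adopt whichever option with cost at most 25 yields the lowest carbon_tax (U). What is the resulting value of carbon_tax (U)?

Option 1 (J := 143):
  J = 143
  M = 47
  N = -49 + 3·143 − 6·47 = 98
  Y = -28 − 4·143 − 2·47 − 98 = -792
  U = 244 − 4·47 − 2·(-792) = 1640
Option 2 (N + 53):
  J = 154
  M = 47
  N = -49 + 3·154 − 6·47 (+53 from intervention) = 184
  Y = -28 − 4·154 − 2·47 − 184 = -922
  U = 244 − 4·47 − 2·(-922) = 1900
Option 3 (N − 43):
  J = 154
  M = 47
  N = -49 + 3·154 − 6·47 (−43 from intervention) = 88
  Y = -28 − 4·154 − 2·47 − 88 = -826
  U = 244 − 4·47 − 2·(-826) = 1708
Comparing — Option 1: U=1640, Option 2: U=1900, Option 3: U=1708. Lowest is 1640 (Option 1).

1640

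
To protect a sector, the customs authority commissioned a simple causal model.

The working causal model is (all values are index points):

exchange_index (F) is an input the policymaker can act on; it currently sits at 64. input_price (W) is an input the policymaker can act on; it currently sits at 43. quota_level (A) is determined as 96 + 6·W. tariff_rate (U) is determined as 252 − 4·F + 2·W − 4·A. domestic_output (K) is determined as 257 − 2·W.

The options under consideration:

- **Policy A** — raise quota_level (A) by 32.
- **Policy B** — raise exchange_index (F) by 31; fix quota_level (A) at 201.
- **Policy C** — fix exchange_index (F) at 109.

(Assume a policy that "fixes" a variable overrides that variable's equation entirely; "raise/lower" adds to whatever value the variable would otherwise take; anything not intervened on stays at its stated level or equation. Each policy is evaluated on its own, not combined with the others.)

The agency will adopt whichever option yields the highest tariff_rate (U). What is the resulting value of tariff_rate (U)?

Policy A (A + 32):
  F = 64
  W = 43
  A = 96 + 6·43 (+32 from intervention) = 386
  U = 252 − 4·64 + 2·43 − 4·386 = -1462
Policy B (F + 31, A := 201):
  F = 64 + 31 = 95
  W = 43
  A = 201
  U = 252 − 4·95 + 2·43 − 4·201 = -846
Policy C (F := 109):
  F = 109
  W = 43
  A = 96 + 6·43 = 354
  U = 252 − 4·109 + 2·43 − 4·354 = -1514
Comparing — Policy A: U=-1462, Policy B: U=-846, Policy C: U=-1514. Highest is -846 (Policy B).

-846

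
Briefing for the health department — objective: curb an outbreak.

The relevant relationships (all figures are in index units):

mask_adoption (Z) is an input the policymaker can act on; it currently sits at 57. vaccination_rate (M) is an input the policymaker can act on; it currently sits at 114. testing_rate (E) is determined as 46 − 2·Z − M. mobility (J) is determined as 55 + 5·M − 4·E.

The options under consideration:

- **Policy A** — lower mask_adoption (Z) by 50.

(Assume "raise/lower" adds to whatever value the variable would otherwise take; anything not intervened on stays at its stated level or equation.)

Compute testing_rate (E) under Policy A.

Policy A (Z − 50):
  Z = 57 − 50 = 7
  M = 114
  E = 46 − 2·7 − 114 = -82

-82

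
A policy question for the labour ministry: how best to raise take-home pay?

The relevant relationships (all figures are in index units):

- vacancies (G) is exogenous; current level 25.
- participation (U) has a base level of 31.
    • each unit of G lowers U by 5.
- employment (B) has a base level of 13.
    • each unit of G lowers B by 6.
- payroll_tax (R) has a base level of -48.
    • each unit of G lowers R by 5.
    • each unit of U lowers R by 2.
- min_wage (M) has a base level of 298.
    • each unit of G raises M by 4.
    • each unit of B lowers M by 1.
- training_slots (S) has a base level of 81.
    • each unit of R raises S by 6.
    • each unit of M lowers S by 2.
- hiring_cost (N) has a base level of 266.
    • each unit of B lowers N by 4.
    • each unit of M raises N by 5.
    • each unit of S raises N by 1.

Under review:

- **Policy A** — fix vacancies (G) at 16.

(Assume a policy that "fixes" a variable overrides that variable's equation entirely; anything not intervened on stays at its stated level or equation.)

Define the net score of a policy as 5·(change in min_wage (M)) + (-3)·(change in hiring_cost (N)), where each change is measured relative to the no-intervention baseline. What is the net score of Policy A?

1818

Baseline:
  G = 25
  U = 31 − 5·25 = -94
  B = 13 − 6·25 = -137
  R = -48 − 5·25 − 2·(-94) = 15
  M = 298 + 4·25 − (-137) = 535
  S = 81 + 6·15 − 2·535 = -899
  N = 266 − 4·(-137) + 5·535 + (-899) = 2590
Policy A (G := 16):
  G = 16
  U = 31 − 5·16 = -49
  B = 13 − 6·16 = -83
  R = -48 − 5·16 − 2·(-49) = -30
  M = 298 + 4·16 − (-83) = 445
  S = 81 + 6·(-30) − 2·445 = -989
  N = 266 − 4·(-83) + 5·445 + (-989) = 1834
ΔM = 445 − 535 = -90; ΔN = 1834 − 2590 = -756
Score = 5·(-90) + (-3)·(-756) = 1818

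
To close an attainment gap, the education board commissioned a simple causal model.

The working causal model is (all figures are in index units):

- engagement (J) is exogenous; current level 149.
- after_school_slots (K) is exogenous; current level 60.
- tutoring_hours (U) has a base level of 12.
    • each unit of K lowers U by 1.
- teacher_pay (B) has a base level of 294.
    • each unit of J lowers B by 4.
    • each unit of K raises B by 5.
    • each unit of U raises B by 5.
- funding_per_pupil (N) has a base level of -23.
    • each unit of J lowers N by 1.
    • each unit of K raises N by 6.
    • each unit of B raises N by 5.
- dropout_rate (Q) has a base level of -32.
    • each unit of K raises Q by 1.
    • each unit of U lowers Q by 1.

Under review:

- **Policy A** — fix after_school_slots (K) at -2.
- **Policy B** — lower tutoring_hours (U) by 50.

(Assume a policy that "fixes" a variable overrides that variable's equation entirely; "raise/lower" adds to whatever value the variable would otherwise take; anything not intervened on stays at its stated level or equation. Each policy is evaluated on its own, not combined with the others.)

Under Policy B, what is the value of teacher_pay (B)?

-492

Policy B (U − 50):
  J = 149
  K = 60
  U = 12 − 60 (−50 from intervention) = -98
  B = 294 − 4·149 + 5·60 + 5·(-98) = -492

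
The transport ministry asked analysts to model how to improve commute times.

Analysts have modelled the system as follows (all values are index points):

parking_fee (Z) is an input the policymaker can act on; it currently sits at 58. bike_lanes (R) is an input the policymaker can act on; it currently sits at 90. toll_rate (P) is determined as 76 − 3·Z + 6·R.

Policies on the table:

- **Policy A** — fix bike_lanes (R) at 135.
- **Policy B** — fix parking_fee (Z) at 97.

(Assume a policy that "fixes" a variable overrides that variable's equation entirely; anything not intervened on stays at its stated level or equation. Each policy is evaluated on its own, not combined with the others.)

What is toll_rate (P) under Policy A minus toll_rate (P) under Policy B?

Policy A (R := 135):
  Z = 58
  R = 135
  P = 76 − 3·58 + 6·135 = 712
Policy B (Z := 97):
  Z = 97
  R = 90
  P = 76 − 3·97 + 6·90 = 325
P: 712 − 325 = 387

387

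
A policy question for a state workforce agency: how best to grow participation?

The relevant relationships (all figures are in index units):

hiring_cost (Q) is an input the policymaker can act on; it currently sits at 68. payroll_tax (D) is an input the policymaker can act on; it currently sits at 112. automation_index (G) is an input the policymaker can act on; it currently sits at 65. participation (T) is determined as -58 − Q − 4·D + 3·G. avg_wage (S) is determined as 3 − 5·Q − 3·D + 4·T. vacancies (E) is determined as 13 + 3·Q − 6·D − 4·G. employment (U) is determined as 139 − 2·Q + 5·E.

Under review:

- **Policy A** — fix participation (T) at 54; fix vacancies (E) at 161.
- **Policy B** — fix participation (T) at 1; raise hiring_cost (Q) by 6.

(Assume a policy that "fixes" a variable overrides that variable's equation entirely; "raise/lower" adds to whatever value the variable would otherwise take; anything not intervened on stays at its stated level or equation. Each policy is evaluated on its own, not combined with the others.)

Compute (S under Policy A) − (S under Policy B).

Policy A (T := 54, E := 161):
  Q = 68
  D = 112
  G = 65
  T = 54
  S = 3 − 5·68 − 3·112 + 4·54 = -457
Policy B (T := 1, Q + 6):
  Q = 68 + 6 = 74
  D = 112
  G = 65
  T = 1
  S = 3 − 5·74 − 3·112 + 4·1 = -699
S: -457 − (-699) = 242

242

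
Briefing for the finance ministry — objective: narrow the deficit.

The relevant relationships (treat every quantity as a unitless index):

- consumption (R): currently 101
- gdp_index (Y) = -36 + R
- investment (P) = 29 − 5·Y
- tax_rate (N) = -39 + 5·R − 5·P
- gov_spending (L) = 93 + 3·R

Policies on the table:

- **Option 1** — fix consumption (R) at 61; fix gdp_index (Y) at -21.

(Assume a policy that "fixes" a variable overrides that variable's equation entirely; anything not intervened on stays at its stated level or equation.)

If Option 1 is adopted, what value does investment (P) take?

Option 1 (R := 61, Y := -21):
  R = 61
  Y = -21
  P = 29 − 5·(-21) = 134

134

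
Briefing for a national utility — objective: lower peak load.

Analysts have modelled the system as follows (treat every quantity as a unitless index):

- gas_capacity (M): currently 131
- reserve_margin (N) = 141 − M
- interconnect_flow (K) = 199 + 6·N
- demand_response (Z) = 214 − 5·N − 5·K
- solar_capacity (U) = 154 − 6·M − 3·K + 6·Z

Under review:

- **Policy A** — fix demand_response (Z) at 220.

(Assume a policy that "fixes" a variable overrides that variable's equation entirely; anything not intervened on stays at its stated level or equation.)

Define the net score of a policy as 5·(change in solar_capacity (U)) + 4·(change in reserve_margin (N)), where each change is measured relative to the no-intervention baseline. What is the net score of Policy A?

40530

Baseline:
  M = 131
  N = 141 − 131 = 10
  K = 199 + 6·10 = 259
  Z = 214 − 5·10 − 5·259 = -1131
  U = 154 − 6·131 − 3·259 + 6·(-1131) = -8195
Policy A (Z := 220):
  M = 131
  N = 141 − 131 = 10
  K = 199 + 6·10 = 259
  Z = 220
  U = 154 − 6·131 − 3·259 + 6·220 = -89
ΔU = -89 − (-8195) = 8106; ΔN = 10 − 10 = 0
Score = 5·8106 + 4·0 = 40530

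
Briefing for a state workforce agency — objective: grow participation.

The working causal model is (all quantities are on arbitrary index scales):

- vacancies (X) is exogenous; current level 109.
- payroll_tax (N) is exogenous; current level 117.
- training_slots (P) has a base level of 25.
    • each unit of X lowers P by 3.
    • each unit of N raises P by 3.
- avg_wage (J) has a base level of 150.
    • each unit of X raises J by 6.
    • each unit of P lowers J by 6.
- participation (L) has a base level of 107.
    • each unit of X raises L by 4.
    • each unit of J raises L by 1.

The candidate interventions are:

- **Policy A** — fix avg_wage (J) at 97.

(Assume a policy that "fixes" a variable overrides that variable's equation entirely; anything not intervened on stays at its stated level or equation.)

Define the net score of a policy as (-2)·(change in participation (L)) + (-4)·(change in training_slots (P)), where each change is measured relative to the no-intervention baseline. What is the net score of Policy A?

Baseline:
  X = 109
  N = 117
  P = 25 − 3·109 + 3·117 = 49
  J = 150 + 6·109 − 6·49 = 510
  L = 107 + 4·109 + 510 = 1053
Policy A (J := 97):
  X = 109
  N = 117
  P = 25 − 3·109 + 3·117 = 49
  J = 97
  L = 107 + 4·109 + 97 = 640
ΔL = 640 − 1053 = -413; ΔP = 49 − 49 = 0
Score = (-2)·(-413) + (-4)·0 = 826

826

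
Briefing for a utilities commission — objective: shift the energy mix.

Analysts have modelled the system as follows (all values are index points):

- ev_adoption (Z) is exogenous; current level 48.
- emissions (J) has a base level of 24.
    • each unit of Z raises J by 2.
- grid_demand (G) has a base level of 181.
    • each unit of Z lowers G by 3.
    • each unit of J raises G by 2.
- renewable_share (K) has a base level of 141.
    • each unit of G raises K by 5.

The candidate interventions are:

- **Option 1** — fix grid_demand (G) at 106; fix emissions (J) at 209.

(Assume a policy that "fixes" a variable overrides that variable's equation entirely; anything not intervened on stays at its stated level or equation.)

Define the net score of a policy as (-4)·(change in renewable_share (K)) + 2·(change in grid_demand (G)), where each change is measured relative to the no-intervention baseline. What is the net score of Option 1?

3078

Baseline:
  Z = 48
  J = 24 + 2·48 = 120
  G = 181 − 3·48 + 2·120 = 277
  K = 141 + 5·277 = 1526
Option 1 (G := 106, J := 209):
  Z = 48
  J = 209
  G = 106
  K = 141 + 5·106 = 671
ΔK = 671 − 1526 = -855; ΔG = 106 − 277 = -171
Score = (-4)·(-855) + 2·(-171) = 3078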